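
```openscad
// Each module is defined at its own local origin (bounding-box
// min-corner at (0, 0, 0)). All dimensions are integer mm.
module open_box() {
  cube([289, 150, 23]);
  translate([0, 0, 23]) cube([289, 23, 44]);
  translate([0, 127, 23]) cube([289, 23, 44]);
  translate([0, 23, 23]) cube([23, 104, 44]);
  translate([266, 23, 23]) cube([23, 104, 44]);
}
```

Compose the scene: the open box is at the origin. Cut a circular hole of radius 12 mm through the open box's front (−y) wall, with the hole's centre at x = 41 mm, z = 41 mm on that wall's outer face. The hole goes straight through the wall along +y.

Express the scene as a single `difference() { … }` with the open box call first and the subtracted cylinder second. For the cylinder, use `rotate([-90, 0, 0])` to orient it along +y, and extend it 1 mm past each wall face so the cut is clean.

difference() {
  open_box();
  translate([41, -1, 41]) rotate([-90, 0, 0]) cylinder(h = 25, r = 12);
}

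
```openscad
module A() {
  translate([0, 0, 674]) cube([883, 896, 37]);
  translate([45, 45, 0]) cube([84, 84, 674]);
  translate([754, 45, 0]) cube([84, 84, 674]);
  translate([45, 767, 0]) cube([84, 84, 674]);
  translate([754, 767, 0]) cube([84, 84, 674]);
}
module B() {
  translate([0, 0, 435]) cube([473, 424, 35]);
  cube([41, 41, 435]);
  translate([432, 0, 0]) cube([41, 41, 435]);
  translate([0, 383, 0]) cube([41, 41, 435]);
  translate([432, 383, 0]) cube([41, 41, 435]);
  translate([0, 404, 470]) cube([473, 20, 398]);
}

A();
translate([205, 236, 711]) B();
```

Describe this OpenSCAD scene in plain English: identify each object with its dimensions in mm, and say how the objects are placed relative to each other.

A is a table: top 883 mm (x) × 896 mm (y), 37 mm thick, upper face at z = 711 mm, on four 84×84 mm square legs, each inset 45 mm from the nearest pair of top edges, running from z = 0 to the bottom of the top.

B is a chair. The seat is a 473×424×35 mm slab with its top at z = 470 mm, on four 41×41 mm corner legs (flush with the seat edges, standing on z = 0). A flat backrest 20 mm thick, 398 mm tall, spans the full seat width and rises from the seat top along its +y edge, rear face flush with the rear of the seat.

The chair is on top of the table, centred.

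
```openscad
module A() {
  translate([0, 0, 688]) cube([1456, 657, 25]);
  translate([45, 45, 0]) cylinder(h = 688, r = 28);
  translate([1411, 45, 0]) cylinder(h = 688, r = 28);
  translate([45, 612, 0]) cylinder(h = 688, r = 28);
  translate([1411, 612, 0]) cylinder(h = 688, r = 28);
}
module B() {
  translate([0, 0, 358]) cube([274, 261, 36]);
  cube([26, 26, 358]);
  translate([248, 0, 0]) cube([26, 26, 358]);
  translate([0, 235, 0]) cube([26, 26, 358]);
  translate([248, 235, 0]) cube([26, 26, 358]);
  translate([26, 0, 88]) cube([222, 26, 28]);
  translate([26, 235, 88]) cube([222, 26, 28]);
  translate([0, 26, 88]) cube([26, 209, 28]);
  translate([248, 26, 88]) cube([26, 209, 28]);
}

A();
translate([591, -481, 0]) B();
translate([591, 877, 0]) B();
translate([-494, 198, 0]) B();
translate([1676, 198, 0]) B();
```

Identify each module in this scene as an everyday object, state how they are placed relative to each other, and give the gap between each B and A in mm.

Each stool's nearest face is 220 mm from the table's bounding box.

A is a table. B is a stool. Four stools sit around the table at the −y, +y, −x, +x sides. The gap between each stool and the table is 220 mm.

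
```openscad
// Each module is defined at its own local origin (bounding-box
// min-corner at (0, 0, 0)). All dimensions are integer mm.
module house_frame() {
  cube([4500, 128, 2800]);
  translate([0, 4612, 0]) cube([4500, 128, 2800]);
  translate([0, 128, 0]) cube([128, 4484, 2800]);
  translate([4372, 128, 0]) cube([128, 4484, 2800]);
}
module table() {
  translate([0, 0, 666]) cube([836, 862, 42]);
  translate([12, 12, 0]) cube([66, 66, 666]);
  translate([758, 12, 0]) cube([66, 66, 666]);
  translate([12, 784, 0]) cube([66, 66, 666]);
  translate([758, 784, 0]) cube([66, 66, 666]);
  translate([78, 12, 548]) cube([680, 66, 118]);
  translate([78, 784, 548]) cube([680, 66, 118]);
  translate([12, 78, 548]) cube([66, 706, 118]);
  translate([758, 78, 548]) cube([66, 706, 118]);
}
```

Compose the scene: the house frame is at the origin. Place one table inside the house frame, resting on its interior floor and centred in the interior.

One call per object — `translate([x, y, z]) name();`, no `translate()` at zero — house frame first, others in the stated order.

house_frame();
translate([1832, 1939, 0]) table();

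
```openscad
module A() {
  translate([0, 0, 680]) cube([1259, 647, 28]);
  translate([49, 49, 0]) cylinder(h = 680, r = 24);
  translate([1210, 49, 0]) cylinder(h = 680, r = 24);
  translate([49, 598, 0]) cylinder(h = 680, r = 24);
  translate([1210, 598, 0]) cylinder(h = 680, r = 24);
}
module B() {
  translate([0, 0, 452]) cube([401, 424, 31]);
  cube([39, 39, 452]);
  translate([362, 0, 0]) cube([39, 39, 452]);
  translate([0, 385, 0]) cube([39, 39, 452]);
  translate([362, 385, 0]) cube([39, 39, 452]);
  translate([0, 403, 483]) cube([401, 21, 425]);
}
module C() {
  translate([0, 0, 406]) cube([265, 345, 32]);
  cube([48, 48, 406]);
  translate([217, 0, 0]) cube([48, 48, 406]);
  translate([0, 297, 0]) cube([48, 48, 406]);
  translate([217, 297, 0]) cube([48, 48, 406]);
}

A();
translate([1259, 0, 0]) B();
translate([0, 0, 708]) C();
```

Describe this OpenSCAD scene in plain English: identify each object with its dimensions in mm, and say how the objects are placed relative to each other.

A is a rectangular dining table. The top is 1259×647×28 mm with its upper surface at z = 708 mm. It stands on four round legs of 48 mm diameter, each leg's bounding box inset 25 mm from the nearest pair of top edges, running from the floor to the underside of the top.

B is a chair: 401×424 mm seat, 31 mm thick, top at z = 483 mm, on four 39 mm square corner legs flush with the seat edges. A 21 mm thick backrest slab spans the full seat width, extending 425 mm above the seat top, its back face flush with the seat's +y edge.

C is a simple wooden stool: a rectangular seat 265 mm (x) by 345 mm (y), 32 mm thick, top face at z = 438 mm, on four square legs, each 48×48 mm in cross-section. The legs rest on z = 0, each flush with a corner of the seat.

The chair is against the table's +x side, with their −y faces flush. The stool is on top of the table.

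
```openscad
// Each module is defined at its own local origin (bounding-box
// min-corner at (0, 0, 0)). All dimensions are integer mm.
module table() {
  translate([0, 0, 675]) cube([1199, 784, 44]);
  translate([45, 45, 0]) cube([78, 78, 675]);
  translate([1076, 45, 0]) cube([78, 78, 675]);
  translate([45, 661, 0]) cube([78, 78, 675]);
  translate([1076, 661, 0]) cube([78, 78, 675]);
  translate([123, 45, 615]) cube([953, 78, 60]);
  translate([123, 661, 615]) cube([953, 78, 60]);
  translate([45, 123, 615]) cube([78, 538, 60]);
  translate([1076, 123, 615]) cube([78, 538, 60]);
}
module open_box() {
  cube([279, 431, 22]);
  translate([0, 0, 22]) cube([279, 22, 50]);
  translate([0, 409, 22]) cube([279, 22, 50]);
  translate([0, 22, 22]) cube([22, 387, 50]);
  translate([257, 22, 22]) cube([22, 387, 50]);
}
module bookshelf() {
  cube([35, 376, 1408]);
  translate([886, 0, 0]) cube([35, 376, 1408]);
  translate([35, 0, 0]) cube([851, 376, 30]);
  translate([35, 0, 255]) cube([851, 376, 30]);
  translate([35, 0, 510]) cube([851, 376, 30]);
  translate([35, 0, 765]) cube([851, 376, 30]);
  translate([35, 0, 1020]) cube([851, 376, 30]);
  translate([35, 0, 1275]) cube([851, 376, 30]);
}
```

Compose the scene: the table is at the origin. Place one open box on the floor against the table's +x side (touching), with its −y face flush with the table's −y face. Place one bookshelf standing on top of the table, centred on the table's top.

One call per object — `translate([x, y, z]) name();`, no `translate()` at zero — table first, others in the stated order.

table();
translate([1199, 0, 0]) open_box();
translate([139, 204, 719]) bookshelf();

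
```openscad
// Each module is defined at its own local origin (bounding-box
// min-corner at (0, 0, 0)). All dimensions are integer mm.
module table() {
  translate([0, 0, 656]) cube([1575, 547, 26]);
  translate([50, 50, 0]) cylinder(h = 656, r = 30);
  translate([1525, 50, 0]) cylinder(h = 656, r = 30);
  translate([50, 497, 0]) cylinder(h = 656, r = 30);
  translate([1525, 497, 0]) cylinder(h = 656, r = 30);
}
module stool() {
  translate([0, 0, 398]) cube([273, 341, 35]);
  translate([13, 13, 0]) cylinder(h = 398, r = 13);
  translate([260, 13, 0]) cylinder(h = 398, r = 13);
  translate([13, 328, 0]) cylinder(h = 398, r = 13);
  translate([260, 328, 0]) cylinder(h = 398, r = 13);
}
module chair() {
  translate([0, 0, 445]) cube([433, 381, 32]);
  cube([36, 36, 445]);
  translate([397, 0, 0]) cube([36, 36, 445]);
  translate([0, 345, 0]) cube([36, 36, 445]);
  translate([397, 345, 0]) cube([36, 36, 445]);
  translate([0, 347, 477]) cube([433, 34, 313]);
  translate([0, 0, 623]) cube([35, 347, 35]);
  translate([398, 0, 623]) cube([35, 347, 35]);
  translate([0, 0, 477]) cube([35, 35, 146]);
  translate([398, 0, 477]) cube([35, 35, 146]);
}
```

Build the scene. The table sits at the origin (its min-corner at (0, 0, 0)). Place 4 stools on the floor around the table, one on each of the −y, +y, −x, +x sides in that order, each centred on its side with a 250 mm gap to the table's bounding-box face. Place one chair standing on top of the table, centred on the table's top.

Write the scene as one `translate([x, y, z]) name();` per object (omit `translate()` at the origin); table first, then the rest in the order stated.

table();
translate([651, -591, 0]) stool();
translate([651, 797, 0]) stool();
translate([-523, 103, 0]) stool();
translate([1825, 103, 0]) stool();
translate([571, 83, 682]) chair();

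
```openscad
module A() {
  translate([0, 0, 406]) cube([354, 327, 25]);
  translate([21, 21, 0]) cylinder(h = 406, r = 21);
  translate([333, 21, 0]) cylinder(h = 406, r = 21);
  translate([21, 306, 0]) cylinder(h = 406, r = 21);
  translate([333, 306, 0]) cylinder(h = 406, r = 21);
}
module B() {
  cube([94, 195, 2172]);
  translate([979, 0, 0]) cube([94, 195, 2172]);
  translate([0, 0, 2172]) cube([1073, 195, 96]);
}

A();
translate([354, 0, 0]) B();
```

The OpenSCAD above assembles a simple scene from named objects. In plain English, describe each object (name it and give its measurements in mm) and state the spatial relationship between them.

A is a four-legged stool. The seat is 354×327 mm, 25 mm thick, top at z = 431 mm. It stands on four round legs, each 42 mm in diameter, from z = 0 to the seat underside, each leg's axis is inset half a diameter from the nearest pair of seat edges (so the leg's bounding box is flush with the corner).

B is a rectangular door frame: two vertical jambs of 94×195 mm section, 2172 mm tall, with a clear opening 885 mm wide between their inner faces. A header 96 mm tall and 195 mm deep lies on top of the jambs and spans the full outside width.

The door frame is against the stool's +x side, with their −y faces flush.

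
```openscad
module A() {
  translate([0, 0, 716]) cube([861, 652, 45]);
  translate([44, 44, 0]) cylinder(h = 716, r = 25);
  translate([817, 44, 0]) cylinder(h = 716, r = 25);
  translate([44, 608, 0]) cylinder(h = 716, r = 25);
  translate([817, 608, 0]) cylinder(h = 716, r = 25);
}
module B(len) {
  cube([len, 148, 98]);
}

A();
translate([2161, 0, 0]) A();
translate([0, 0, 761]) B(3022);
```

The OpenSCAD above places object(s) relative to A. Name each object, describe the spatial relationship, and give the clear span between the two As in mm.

Second table starts at x = 2161; first ends at x = 861; clear span = 2161 − 861 = 1300 mm.

A is a table. B is a beam. A beam spans the tops of two tables. The clear span between the two tables is 1300 mm.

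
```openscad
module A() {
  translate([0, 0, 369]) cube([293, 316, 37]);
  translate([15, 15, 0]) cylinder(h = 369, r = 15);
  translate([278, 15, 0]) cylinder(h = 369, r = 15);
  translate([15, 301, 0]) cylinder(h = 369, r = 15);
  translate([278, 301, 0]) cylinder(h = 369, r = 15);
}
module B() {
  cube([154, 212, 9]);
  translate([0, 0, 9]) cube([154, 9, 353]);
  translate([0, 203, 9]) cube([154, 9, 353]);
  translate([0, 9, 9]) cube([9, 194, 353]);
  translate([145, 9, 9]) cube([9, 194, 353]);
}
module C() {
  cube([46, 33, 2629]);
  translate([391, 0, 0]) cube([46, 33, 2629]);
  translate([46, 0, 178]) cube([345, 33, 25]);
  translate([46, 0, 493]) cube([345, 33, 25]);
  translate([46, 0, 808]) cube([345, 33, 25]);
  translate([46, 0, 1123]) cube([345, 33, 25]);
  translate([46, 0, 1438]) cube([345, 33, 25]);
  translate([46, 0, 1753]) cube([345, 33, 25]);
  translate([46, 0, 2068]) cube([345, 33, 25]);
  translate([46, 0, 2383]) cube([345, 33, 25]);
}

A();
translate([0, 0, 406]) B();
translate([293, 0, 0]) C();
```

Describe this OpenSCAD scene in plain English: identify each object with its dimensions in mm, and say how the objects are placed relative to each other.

A is a four-legged stool. The seat is a 293×316×37 mm slab whose top surface is at z = 406 mm; four round legs, each 30 mm in diameter, run from the floor (z = 0) to the underside of the seat, each leg's axis is inset half a diameter from the nearest pair of seat edges (so the leg's bounding box is flush with the corner).

B is an open-topped rectangular box: outside dimensions 154×212×362 mm, with a uniform wall and base thickness of 9 mm. The base is a full 154×212 slab on the floor; four walls sit on top of the base. The front and back walls (the −y and +y sides) span the full width; the two side walls fit between them.

C is a wooden ladder with two side rails of 46×33 mm section and 2629 mm height, set 437 mm apart overall. Between them run 8 rectangular rungs (33 mm deep, 25 mm thick), front faces flush with the rails' −y face. The bottom of the first rung is 178 mm above the floor and each subsequent rung is 315 mm higher than the one below.

The open box is on top of the stool. The ladder is against the stool's +x side, with their −y faces flush.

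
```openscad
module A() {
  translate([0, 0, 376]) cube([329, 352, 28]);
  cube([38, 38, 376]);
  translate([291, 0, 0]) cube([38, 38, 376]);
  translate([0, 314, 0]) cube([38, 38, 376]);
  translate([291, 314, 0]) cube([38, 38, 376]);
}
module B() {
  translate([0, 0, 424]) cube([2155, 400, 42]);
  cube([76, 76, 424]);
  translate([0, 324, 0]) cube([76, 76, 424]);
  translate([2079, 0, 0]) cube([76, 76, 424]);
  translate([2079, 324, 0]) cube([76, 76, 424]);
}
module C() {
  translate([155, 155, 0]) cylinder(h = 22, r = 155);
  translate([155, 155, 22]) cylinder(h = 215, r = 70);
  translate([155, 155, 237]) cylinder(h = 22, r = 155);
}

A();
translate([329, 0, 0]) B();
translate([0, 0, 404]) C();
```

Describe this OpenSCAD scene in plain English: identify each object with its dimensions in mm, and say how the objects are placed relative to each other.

A is a four-legged stool. The seat is a 329×352×28 mm slab whose top surface is at z = 404 mm; four square legs, each 38×38 mm in cross-section, run from the floor (z = 0) to the underside of the seat, each flush with a corner of the seat.

B is a bench: a 2155×400 mm seat slab, 42 mm thick, top at z = 466 mm, on four 76×76 mm square legs flush with the seat corners and standing on z = 0.

C is a spool: two coaxial disc flanges of radius 155 mm and thickness 22 mm, joined by a core cylinder of radius 70 mm and height 215 mm. The lower flange rests on z = 0 and the three cylinders share a vertical axis.

The bench is against the stool's +x side, with their −y faces flush. The spool is on top of the stool.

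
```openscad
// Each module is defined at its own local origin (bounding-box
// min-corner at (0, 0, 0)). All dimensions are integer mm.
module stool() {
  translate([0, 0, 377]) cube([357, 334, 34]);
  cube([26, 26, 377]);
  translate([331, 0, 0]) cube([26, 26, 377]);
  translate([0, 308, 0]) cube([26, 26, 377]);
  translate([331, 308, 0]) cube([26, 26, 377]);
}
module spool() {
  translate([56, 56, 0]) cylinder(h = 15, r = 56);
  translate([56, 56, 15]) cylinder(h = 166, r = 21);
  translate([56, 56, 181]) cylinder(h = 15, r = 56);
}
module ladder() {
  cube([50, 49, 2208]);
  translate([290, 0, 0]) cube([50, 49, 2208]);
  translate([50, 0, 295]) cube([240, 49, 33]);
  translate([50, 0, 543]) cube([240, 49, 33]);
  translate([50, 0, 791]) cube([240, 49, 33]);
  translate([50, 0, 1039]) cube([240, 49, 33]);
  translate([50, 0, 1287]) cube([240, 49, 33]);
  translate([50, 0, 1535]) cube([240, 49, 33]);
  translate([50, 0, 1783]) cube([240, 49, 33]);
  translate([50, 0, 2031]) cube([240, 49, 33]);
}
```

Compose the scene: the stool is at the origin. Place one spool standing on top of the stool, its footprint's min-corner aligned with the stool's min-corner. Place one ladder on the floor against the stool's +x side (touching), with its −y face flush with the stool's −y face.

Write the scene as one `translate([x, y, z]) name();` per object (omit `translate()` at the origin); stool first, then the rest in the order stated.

stool();
translate([0, 0, 411]) spool();
translate([357, 0, 0]) ladder();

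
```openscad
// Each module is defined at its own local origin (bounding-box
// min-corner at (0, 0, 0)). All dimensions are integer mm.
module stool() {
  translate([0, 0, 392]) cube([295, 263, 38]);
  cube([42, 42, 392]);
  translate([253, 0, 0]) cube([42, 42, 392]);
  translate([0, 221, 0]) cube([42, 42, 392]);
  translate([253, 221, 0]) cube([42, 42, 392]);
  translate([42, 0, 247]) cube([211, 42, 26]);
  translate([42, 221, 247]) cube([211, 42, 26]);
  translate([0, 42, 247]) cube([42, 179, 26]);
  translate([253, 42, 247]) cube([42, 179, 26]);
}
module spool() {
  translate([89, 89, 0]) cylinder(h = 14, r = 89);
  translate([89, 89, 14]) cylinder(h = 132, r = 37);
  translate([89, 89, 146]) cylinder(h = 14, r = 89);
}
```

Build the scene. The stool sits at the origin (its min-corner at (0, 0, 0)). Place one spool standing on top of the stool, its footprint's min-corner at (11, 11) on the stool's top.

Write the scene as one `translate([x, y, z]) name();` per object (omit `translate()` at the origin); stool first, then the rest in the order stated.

stool();
translate([11, 11, 430]) spool();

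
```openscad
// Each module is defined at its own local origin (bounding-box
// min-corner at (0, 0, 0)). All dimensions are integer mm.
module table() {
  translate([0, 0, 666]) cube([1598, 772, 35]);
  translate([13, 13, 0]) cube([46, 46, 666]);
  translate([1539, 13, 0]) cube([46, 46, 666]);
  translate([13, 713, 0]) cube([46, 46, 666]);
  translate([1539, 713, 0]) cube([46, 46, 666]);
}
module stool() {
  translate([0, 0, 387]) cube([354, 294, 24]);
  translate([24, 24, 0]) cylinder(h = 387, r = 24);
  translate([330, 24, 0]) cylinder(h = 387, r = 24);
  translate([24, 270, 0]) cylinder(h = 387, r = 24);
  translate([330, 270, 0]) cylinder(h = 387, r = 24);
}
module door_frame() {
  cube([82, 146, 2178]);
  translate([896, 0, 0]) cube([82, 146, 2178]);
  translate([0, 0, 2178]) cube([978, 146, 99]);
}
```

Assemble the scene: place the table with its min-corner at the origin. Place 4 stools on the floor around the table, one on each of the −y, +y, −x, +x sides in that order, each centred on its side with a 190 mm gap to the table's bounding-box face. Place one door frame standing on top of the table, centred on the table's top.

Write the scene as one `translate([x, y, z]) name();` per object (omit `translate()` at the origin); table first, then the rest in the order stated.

table();
translate([622, -484, 0]) stool();
translate([622, 962, 0]) stool();
translate([-544, 239, 0]) stool();
translate([1788, 239, 0]) stool();
translate([310, 313, 701]) door_frame();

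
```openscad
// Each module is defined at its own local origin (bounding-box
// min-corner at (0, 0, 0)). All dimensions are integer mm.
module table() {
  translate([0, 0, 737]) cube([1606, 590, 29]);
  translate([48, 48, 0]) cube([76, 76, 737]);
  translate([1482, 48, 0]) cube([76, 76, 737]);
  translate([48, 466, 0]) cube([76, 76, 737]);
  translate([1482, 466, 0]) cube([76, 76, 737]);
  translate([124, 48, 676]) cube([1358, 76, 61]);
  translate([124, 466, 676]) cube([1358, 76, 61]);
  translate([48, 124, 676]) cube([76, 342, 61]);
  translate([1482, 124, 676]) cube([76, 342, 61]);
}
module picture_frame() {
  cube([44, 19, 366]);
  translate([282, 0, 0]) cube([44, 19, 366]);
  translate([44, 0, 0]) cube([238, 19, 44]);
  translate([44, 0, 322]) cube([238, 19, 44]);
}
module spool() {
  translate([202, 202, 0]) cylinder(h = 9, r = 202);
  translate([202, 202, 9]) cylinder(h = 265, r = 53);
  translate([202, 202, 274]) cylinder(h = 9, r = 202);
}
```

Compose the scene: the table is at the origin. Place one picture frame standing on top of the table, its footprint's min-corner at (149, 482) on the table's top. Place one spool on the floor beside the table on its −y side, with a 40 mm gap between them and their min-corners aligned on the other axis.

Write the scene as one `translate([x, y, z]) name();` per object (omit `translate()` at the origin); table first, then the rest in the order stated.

table();
translate([149, 482, 766]) picture_frame();
translate([0, -444, 0]) spool();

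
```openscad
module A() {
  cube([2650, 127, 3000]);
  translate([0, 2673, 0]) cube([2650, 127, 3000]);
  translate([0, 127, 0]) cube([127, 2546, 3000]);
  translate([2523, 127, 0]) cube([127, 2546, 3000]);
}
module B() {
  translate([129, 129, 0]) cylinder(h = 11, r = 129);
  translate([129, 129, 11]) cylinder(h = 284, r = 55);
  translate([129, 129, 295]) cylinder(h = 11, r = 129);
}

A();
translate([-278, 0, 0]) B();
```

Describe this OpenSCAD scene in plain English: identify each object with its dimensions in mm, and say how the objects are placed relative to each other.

A is the wall frame of a small rectangular building: four walls, each 3000 mm tall and 127 mm thick, enclosing a footprint 2650 mm (x) by 2800 mm (y) outside-to-outside, with no floor or roof. The front and back walls (the −y and +y sides) span the full width; the two side walls fit between them.

B is a spool: two coaxial disc flanges of radius 129 mm and thickness 11 mm, joined by a core cylinder of radius 55 mm and height 284 mm. The lower flange rests on z = 0 and the three cylinders share a vertical axis.

The spool is on the floor beside the house frame on its −x side.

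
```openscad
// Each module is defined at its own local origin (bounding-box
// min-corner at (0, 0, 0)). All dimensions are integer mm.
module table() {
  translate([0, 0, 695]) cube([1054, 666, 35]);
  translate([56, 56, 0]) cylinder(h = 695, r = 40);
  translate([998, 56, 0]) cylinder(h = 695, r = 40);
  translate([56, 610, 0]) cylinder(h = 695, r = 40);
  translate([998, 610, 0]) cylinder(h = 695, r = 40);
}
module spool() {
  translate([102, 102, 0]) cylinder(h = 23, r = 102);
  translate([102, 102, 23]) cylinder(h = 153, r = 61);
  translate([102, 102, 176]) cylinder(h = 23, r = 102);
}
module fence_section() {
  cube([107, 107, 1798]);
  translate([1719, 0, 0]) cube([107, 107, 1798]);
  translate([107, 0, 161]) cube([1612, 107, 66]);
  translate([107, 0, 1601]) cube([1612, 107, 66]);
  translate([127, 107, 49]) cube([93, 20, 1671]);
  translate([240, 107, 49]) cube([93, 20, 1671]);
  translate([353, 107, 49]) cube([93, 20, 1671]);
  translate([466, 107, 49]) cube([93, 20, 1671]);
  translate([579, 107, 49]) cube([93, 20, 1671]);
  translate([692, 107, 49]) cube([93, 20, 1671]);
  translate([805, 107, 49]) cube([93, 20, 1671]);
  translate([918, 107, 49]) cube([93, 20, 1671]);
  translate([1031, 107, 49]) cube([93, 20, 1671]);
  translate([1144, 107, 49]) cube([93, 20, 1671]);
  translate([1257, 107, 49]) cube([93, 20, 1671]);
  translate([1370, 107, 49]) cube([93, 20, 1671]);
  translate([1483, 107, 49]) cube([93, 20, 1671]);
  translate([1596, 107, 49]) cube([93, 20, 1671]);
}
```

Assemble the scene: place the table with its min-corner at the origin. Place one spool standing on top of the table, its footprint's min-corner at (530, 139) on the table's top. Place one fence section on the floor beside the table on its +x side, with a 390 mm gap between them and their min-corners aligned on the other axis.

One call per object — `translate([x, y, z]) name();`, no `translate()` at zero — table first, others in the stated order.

table();
translate([530, 139, 730]) spool();
translate([1444, 0, 0]) fence_section();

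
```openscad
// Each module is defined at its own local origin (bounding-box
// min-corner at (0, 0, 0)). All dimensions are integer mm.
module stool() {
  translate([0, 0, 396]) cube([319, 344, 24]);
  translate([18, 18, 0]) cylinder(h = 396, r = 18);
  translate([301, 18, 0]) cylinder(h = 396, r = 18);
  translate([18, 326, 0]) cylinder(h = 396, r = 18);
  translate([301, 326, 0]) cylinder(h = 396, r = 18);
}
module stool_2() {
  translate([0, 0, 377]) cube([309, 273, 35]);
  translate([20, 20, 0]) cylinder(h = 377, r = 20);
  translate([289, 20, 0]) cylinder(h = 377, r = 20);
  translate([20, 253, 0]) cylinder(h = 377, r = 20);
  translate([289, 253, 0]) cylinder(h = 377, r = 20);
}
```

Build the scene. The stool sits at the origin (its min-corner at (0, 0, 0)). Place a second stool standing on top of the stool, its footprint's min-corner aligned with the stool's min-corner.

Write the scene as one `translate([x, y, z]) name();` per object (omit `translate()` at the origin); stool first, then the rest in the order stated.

stool();
translate([0, 0, 420]) stool_2();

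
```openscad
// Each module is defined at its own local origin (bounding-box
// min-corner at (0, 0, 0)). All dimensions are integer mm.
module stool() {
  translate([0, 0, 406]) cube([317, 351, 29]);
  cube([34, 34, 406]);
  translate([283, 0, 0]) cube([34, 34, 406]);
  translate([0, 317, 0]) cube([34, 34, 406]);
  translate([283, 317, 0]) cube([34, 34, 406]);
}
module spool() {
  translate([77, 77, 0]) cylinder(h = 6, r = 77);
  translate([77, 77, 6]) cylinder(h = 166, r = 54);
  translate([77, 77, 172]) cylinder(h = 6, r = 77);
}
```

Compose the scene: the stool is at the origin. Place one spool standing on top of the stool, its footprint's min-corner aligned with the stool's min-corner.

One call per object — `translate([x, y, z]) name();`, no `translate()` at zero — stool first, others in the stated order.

stool();
translate([0, 0, 435]) spool();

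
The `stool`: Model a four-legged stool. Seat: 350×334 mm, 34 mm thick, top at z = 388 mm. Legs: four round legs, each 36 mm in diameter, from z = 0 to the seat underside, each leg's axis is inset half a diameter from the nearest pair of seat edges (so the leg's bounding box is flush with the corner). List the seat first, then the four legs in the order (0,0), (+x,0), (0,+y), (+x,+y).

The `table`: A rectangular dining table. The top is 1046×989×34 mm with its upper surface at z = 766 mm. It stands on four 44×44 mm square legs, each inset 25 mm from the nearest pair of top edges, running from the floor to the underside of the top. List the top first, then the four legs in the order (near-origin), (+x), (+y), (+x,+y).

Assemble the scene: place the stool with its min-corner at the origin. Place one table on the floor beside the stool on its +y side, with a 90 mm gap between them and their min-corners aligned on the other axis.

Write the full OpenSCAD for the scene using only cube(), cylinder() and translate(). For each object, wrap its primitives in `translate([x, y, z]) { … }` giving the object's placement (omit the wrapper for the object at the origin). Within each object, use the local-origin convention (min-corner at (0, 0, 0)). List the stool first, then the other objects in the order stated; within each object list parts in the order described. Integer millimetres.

translate([0, 0, 354]) cube([350, 334, 34]);
translate([18, 18, 0]) cylinder(h = 354, r = 18);
translate([332, 18, 0]) cylinder(h = 354, r = 18);
translate([18, 316, 0]) cylinder(h = 354, r = 18);
translate([332, 316, 0]) cylinder(h = 354, r = 18);
translate([0, 424, 0]) {
  translate([0, 0, 732]) cube([1046, 989, 34]);
  translate([25, 25, 0]) cube([44, 44, 732]);
  translate([977, 25, 0]) cube([44, 44, 732]);
  translate([25, 920, 0]) cube([44, 44, 732]);
  translate([977, 920, 0]) cube([44, 44, 732]);
}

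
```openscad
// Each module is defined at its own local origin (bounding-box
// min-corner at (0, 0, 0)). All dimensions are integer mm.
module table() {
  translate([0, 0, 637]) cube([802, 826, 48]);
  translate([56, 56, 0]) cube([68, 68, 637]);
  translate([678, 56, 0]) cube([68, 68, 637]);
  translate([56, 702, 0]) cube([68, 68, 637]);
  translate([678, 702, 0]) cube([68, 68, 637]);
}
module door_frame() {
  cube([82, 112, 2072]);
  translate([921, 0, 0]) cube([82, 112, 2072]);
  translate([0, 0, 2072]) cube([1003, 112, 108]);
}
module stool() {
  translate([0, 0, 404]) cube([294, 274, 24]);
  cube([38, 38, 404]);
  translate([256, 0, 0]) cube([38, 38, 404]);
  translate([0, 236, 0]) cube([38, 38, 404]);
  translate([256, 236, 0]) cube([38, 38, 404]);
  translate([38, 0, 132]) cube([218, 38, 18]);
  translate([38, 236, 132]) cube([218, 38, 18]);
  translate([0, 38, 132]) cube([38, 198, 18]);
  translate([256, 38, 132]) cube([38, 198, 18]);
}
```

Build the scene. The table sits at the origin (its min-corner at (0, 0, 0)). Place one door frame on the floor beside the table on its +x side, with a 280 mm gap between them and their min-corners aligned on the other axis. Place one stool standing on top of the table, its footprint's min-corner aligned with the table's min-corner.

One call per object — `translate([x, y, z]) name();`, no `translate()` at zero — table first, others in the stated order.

table();
translate([1082, 0, 0]) door_frame();
translate([0, 0, 685]) stool();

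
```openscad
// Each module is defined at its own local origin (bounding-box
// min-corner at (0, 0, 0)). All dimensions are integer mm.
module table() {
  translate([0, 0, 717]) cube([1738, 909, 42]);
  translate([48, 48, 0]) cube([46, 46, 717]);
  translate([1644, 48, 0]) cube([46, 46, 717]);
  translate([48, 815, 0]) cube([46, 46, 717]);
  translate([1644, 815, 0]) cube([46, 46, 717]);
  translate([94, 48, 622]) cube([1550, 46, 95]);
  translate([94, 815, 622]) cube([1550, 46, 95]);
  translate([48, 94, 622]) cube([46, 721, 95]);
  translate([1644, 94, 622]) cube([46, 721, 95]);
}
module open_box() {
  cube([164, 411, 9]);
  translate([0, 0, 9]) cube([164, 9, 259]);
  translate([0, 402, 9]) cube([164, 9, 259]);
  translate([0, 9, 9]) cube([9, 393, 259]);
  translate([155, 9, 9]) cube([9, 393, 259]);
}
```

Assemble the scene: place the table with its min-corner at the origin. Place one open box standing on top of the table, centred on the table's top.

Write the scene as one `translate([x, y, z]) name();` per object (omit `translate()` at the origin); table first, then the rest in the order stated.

table();
translate([787, 249, 759]) open_box();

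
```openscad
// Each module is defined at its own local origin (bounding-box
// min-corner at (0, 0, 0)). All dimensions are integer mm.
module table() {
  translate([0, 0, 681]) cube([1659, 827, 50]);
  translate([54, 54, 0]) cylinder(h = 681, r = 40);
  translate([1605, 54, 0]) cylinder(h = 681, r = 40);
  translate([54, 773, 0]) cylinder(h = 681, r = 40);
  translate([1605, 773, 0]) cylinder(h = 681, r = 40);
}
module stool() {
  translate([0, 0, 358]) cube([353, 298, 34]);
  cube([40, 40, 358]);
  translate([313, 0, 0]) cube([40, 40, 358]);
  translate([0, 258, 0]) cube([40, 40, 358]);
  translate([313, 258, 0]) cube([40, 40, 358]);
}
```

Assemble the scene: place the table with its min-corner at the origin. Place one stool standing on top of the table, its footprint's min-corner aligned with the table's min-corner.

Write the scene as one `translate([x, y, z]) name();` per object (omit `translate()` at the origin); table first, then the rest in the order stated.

table();
translate([0, 0, 731]) stool();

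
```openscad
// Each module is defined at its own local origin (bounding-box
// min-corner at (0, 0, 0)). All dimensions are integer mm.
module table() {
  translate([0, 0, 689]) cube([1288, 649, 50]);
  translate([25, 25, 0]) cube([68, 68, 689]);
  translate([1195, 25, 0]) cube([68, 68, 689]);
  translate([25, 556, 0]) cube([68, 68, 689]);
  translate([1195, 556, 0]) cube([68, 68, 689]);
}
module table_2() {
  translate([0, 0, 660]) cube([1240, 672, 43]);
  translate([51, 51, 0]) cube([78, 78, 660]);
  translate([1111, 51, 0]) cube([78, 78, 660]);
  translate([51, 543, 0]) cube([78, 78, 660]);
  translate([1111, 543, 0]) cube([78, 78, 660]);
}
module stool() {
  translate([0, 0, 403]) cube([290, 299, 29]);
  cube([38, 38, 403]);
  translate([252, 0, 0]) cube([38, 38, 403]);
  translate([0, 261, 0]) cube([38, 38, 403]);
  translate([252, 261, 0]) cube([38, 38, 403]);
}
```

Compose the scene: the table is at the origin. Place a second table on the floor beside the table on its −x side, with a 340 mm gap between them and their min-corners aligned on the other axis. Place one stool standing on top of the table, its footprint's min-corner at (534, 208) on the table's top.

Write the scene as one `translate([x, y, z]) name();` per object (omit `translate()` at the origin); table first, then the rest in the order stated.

table();
translate([-1580, 0, 0]) table_2();
translate([534, 208, 739]) stool();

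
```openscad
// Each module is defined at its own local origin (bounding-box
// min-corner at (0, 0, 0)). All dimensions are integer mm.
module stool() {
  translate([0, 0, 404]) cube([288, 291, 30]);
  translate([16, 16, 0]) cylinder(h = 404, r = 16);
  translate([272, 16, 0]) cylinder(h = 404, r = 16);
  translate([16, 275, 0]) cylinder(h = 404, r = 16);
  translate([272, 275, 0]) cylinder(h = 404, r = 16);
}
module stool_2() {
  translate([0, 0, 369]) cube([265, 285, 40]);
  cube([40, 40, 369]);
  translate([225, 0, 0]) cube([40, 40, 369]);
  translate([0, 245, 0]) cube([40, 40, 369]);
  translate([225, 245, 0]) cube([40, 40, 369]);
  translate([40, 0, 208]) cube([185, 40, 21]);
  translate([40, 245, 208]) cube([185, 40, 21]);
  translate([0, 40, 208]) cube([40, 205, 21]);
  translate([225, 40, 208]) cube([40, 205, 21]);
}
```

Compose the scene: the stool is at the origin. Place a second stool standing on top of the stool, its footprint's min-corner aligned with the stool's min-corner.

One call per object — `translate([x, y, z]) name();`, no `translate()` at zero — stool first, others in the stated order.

stool();
translate([0, 0, 434]) stool_2();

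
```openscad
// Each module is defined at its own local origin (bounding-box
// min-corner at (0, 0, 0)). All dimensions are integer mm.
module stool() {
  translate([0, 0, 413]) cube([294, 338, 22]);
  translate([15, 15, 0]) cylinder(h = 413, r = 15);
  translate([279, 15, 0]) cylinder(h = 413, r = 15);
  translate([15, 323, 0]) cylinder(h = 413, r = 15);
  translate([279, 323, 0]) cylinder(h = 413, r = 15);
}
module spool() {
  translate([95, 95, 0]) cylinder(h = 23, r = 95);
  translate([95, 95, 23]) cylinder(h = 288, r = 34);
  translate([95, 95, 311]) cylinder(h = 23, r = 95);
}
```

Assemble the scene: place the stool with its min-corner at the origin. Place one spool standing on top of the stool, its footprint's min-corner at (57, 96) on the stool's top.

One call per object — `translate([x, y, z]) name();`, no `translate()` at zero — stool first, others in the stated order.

stool();
translate([57, 96, 435]) spool();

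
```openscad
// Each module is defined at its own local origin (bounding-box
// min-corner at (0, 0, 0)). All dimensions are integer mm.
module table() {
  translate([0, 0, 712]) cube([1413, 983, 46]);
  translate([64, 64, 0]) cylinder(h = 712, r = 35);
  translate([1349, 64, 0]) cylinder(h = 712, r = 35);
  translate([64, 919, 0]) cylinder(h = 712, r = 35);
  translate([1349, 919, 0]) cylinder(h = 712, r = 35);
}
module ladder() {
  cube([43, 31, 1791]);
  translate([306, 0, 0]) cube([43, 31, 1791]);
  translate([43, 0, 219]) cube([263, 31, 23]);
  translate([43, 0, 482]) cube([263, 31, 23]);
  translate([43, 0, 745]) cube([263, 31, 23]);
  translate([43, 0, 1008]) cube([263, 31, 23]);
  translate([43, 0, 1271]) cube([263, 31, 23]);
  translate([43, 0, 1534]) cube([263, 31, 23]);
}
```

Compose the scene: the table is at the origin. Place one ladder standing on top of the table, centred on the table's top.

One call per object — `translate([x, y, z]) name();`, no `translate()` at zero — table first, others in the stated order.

table();
translate([532, 476, 758]) ladder();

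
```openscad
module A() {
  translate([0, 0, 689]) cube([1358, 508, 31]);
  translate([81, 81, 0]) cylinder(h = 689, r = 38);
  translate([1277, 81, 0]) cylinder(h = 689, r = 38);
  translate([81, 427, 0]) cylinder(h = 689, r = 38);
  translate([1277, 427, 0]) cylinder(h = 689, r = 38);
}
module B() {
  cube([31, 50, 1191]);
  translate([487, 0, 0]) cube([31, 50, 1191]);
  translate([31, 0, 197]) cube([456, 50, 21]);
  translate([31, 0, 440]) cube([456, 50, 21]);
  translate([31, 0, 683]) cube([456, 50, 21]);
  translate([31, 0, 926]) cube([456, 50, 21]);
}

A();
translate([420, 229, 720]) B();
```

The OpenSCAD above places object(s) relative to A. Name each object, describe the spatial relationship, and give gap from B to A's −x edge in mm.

A is a table. B is a ladder. The ladder is on top of the table, centred. The gap from the ladder to the table's −x edge is 420 mm.

The ladder's min-x is at 420; the table's min-x is 0; gap = 420 mm.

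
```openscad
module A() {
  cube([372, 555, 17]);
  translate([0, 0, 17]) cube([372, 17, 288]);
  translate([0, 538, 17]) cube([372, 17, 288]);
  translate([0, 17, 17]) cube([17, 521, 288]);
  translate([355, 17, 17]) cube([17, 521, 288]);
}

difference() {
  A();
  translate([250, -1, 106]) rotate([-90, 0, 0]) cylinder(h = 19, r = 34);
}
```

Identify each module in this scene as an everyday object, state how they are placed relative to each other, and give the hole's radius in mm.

A is an open box. The open box has a circular hole through its front wall. The hole's radius is 34 mm.

The subtracted cylinder has r = 34 mm.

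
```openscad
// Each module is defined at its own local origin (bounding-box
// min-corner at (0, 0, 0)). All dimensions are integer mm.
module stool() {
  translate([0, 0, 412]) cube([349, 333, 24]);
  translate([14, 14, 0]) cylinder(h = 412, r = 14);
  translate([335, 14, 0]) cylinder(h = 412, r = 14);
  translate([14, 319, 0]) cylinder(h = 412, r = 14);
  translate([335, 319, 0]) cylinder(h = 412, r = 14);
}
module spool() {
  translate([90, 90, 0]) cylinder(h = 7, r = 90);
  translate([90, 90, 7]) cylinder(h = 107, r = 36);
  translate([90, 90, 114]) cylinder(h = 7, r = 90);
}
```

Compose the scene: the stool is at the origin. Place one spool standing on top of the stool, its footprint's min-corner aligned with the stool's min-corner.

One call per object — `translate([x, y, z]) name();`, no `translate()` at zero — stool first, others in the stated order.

stool();
translate([0, 0, 436]) spool();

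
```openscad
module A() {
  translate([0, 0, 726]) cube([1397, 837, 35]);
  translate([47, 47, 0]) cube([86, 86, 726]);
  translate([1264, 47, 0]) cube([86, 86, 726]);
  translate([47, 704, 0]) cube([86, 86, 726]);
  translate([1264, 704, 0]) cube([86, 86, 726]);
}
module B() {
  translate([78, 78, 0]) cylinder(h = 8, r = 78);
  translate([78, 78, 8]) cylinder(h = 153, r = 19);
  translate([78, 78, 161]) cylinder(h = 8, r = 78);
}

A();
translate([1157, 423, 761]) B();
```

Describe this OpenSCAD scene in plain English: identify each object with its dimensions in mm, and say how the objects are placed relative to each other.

A is a table with a 1397×837 mm rectangular top, 35 mm thick, top surface at z = 761 mm, supported by four 86×86 mm square legs, each inset 47 mm from the nearest pair of top edges, running from the floor.

B is a spool: two coaxial disc flanges of radius 78 mm and thickness 8 mm, joined by a core cylinder of radius 19 mm and height 153 mm. The lower flange rests on z = 0 and the three cylinders share a vertical axis.

The spool is on top of the table.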